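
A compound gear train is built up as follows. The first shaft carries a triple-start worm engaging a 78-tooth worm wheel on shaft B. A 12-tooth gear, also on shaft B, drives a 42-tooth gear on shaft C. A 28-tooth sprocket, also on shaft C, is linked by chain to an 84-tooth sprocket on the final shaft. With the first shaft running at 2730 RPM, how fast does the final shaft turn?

10 RPM

Worm: ratio = 78/3 = 26, so shaft B turns at 2730 / 26 = 105 RPM.
Gear mesh: ratio = 42/12 = 3.5, so shaft C turns at 105 / 3.5 = 30 RPM.
Chain: ratio = 84/28 = 3, so the final shaft turns at 30 / 3 = 10 RPM.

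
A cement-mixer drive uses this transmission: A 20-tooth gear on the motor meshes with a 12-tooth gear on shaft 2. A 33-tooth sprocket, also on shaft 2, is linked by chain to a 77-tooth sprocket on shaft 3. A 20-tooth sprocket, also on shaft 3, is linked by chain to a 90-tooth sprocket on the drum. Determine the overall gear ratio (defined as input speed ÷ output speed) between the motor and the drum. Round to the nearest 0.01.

6.30

Each stage contributes driven/driver: gear mesh 12/20 = 0.6, chain 77/33 = 2.3333, chain 90/20 = 4.5.
Overall: 0.6 × 2.3333 × 4.5 = 6.3.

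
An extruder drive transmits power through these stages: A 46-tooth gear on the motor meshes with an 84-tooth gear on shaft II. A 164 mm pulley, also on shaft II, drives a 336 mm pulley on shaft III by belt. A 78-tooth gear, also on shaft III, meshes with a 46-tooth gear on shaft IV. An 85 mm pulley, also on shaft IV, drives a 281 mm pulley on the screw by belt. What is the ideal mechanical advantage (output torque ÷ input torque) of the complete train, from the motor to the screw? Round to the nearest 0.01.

7.29

Each stage contributes driven/driver: gear mesh 84/46 = 1.8261, belt 336/164 = 2.0488, gear mesh 46/78 = 0.58974, belt 281/85 = 3.3059.
Overall: 1.8261 × 2.0488 × 0.58974 × 3.3059 = 7.294.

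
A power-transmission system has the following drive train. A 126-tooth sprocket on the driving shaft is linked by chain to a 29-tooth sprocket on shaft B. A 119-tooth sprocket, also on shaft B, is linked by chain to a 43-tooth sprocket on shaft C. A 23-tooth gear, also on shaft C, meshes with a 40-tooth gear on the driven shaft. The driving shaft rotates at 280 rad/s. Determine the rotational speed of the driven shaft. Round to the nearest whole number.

1936 rad/s

Chain: ratio = 29/126 = 0.23016, so shaft B turns at 280 / 0.23016 = 1216.6 rad/s.
Chain: ratio = 43/119 = 0.36134, so shaft C turns at 1216.6 / 0.36134 = 3366.7 rad/s.
Gear mesh: ratio = 40/23 = 1.7391, so the driven shaft turns at 3366.7 / 1.7391 = 1935.9 rad/s.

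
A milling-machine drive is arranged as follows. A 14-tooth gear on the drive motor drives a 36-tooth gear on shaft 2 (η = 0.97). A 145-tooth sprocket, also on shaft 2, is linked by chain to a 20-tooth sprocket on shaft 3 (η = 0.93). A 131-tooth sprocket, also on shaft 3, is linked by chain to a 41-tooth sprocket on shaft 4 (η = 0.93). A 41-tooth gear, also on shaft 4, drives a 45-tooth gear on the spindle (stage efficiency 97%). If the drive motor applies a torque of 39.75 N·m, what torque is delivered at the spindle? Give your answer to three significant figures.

3.94 N·m

gear mesh 36/14 = 2.5714 → τ = 39.75·2.5714·0.97 = 99.148 N·m
chain 20/145 = 0.13793 → τ = 99.148·0.13793·0.93 = 12.718 N·m
chain 41/131 = 0.31298 → τ = 12.718·0.31298·0.93 = 3.7019 N·m
gear mesh 45/41 = 1.0976 → τ = 3.7019·1.0976·0.97 = 3.9412 N·m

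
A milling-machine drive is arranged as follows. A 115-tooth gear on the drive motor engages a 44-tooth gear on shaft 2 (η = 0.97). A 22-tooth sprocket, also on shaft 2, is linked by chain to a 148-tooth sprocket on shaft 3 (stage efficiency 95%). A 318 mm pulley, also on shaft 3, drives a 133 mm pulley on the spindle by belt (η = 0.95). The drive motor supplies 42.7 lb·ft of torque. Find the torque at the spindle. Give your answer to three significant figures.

After the gear mesh (44/115): 42.7 × 0.38261 × 0.97 = 15.847 lb·ft
After the chain (148/22): 15.847 × 6.7273 × 0.95 = 101.28 lb·ft
After the belt (133/318): 101.28 × 0.41824 × 0.95 = 40.241 lb·ft

40.2 lb·ft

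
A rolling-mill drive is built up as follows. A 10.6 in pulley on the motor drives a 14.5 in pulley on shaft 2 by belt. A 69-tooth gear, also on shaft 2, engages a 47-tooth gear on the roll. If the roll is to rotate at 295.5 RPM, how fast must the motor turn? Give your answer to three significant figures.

Overall ratio R = 1.3679 × 0.68116 = 0.93177.
Required input speed = output speed × R = 295.5 × 0.93177 = 275.34 RPM.

275 RPM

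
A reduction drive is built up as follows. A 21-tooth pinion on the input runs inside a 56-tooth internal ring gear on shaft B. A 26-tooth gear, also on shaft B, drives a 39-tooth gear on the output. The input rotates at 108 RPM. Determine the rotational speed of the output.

Internal gear: ratio = 56/21 = 2.6667, so shaft B turns at 108 / 2.6667 = 40.5 RPM.
Gear mesh: ratio = 39/26 = 1.5, so the output turns at 40.5 / 1.5 = 27 RPM.

27 RPM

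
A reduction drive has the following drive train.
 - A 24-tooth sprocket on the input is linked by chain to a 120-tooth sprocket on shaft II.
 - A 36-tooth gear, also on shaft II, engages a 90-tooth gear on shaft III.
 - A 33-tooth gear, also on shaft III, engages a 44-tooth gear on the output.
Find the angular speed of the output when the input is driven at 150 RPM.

chain 120/24 = 5 → 150/5 = 30 RPM
gear mesh 90/36 = 2.5 → 30/2.5 = 12 RPM
gear mesh 44/33 = 1.3333 → 12/1.3333 = 9 RPM

9 RPM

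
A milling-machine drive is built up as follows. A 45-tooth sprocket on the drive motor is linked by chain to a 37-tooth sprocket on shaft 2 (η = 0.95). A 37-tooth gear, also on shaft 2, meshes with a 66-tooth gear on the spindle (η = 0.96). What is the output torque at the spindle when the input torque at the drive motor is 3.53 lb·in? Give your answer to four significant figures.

4.722 lb·in

chain 37/45 = 0.82222 → τ = 3.53·0.82222·0.95 = 2.7573 lb·in
gear mesh 66/37 = 1.7838 → τ = 2.7573·1.7838·0.96 = 4.7217 lb·in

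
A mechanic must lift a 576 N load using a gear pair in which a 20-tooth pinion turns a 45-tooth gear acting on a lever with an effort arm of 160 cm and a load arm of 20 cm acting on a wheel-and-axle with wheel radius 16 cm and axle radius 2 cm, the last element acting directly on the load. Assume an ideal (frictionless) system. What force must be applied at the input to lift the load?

Gear pair MA = 45/20 = 2.25.
Lever MA = effort arm / load arm = 160/20 = 8.
Wheel-and-axle MA = R/r = 16/2 = 8.
Combined ideal MA = 2.25 × 8 × 8 = 144.
Effort = load / MA = 576 / 144 = 4 N.

4 N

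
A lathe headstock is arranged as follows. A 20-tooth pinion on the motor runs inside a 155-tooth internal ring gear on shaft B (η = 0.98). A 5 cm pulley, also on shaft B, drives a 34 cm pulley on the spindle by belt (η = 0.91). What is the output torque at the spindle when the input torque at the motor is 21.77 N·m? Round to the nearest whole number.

1023 N·m

Internal gear: ratio = 155/20 = 7.75; torque at shaft B = 21.77 × 7.75 × 0.98 = 165.34 N·m.
Belt: ratio = 34/5 = 6.8; torque at the spindle = 165.34 × 6.8 × 0.91 = 1023.1 N·m.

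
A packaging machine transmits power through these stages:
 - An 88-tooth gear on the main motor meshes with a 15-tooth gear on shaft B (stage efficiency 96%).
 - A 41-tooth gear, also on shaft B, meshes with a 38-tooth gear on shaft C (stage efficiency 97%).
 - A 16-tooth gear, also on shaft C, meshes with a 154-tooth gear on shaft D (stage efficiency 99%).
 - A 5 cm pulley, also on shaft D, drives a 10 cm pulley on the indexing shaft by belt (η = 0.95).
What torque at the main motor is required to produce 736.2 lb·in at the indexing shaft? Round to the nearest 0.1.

276.4 lb·in

Overall ratio R = 0.17045 × 0.92683 × 9.625 × 2 = 3.0412; overall efficiency η = 0.96 × 0.97 × 0.99 × 0.95 = 0.8758.
Input torque = output torque / (R × η) = 736.2 / (3.0412 × 0.8758) = 276.41 lb·in.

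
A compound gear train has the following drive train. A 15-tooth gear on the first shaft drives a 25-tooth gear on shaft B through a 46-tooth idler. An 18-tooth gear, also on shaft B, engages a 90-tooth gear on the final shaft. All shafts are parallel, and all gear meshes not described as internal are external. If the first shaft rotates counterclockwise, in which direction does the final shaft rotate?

clockwise

the first shaft → shaft B: driver → idler → driven is 2 external meshes, 2 reversals → CCW.
shaft B → the final shaft: external mesh, 1 reversal → CW.
3 reversals in total — an odd number — so the final shaft turns opposite to the first shaft.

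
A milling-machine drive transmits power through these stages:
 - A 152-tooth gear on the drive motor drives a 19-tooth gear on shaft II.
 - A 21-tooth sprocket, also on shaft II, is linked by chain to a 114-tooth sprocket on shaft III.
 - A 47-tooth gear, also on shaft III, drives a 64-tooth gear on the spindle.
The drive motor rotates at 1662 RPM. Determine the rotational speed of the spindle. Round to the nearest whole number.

the drive motor → shaft II (gear mesh, 19/152): 1662 ÷ 0.125 = 13296 RPM
shaft II → shaft III (chain, 114/21): 13296 ÷ 5.4286 = 2449.3 RPM
shaft III → the spindle (gear mesh, 64/47): 2449.3 ÷ 1.3617 = 1798.7 RPM

1799 RPM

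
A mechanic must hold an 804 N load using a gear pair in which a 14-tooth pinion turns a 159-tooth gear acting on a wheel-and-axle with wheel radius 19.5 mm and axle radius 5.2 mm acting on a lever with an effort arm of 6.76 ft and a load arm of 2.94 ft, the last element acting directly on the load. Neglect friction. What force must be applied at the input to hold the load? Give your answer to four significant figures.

8.210 N

Gear pair MA = 159/14 = 11.357.
Wheel-and-axle MA = R/r = 19.5/5.2 = 3.75.
Lever MA = effort arm / load arm = 6.76/2.94 = 2.2993.
Combined ideal MA = 11.357 × 3.75 × 2.2993 = 97.926.
Effort = load / MA = 804 / 97.926 = 8.2102 N.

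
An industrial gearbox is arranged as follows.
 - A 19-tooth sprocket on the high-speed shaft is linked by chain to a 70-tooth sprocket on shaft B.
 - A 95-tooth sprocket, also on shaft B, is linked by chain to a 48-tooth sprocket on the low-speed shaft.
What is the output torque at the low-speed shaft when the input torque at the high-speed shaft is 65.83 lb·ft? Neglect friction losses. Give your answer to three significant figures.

Chain: ratio = 70/19 = 3.6842; torque at shaft B = 65.83 × 3.6842 = 242.53 lb·ft.
Chain: ratio = 48/95 = 0.50526; torque at the low-speed shaft = 242.53 × 0.50526 = 122.54 lb·ft.

123 lb·ft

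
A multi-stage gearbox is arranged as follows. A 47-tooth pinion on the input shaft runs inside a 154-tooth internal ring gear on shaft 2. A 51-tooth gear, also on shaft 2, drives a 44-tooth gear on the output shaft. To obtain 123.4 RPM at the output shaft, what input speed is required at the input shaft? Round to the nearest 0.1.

348.8 RPM

Overall ratio R = 3.2766 × 0.86275 = 2.8269.
Required input speed = output speed × R = 123.4 × 2.8269 = 348.84 RPM.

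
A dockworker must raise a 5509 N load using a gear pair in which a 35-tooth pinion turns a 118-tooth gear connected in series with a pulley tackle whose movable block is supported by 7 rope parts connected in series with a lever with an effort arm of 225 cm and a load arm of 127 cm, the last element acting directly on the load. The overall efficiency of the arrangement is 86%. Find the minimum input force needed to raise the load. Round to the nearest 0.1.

Gear pair MA = 118/35 = 3.3714.
Block-and-tackle MA = number of supporting rope parts = 7.
Lever MA = effort arm / load arm = 225/127 = 1.7717.
Combined ideal MA = 3.3714 × 7 × 1.7717 = 41.811.
Actual MA = 41.811 × 0.86 = 35.957.
Effort = load / actual MA = 5509 / 35.957 = 153.21 N.

153.2 N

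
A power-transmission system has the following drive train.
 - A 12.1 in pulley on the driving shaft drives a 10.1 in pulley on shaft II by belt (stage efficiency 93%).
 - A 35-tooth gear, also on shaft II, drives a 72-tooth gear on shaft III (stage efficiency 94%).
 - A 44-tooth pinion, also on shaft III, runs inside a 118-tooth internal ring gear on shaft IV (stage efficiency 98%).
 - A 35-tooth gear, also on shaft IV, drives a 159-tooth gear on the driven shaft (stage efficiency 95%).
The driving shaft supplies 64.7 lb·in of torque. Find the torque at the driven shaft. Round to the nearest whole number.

1102 lb·in

belt 10.1/12.1 = 0.83471 → τ = 64.7·0.83471·0.93 = 50.225 lb·in
gear mesh 72/35 = 2.0571 → τ = 50.225·2.0571·0.94 = 97.122 lb·in
internal gear 118/44 = 2.6818 → τ = 97.122·2.6818·0.98 = 255.25 lb·in
gear mesh 159/35 = 4.5429 → τ = 255.25·4.5429·0.95 = 1101.6 lb·in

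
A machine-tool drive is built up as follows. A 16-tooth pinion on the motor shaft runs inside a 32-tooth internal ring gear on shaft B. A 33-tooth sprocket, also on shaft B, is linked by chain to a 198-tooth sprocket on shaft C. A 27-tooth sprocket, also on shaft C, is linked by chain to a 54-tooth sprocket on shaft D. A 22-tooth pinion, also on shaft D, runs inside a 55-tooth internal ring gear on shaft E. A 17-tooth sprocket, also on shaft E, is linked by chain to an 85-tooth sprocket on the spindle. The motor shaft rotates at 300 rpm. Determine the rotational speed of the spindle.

1 rpm

the motor shaft → shaft B (internal gear, 32/16): 300 ÷ 2 = 150 rpm
shaft B → shaft C (chain, 198/33): 150 ÷ 6 = 25 rpm
shaft C → shaft D (chain, 54/27): 25 ÷ 2 = 12.5 rpm
shaft D → shaft E (internal gear, 55/22): 12.5 ÷ 2.5 = 5 rpm
shaft E → the spindle (chain, 85/17): 5 ÷ 5 = 1 rpm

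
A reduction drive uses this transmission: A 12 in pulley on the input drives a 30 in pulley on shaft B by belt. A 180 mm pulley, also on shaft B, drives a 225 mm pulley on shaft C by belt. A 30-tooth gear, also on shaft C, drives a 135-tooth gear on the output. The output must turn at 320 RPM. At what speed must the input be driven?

4500 RPM

Overall ratio R = 2.5 × 1.25 × 4.5 = 14.062.
Required input speed = output speed × R = 320 × 14.062 = 4500 RPM.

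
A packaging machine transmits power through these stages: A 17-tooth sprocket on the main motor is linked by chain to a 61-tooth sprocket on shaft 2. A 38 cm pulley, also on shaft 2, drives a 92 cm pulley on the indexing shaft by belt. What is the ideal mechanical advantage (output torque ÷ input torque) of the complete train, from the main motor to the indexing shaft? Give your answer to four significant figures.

8.687

Each stage contributes driven/driver: chain 61/17 = 3.5882, belt 92/38 = 2.4211.
Overall: 3.5882 × 2.4211 = 8.6873.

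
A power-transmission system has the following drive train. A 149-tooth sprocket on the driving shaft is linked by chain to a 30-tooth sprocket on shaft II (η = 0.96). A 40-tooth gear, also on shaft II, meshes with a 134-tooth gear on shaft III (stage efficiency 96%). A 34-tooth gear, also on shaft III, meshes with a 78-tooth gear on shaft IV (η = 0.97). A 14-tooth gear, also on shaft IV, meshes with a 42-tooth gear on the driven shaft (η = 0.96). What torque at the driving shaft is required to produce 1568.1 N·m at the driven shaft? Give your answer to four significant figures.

Overall ratio R = 0.20134 × 3.35 × 2.2941 × 3 = 4.6421; overall efficiency η = 0.96 × 0.96 × 0.97 × 0.96 = 0.8582.
Input torque = output torque / (R × η) = 1568.1 / (4.6421 × 0.8582) = 393.61 N·m.

393.6 N·m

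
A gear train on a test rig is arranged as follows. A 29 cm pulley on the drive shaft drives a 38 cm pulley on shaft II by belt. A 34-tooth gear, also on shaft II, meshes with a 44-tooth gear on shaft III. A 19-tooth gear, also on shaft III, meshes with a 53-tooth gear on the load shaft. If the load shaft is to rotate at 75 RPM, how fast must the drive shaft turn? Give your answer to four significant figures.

354.8 RPM

Overall ratio R = 1.3103 × 1.2941 × 2.7895 = 4.7302.
Required input speed = output speed × R = 75 × 4.7302 = 354.77 RPM.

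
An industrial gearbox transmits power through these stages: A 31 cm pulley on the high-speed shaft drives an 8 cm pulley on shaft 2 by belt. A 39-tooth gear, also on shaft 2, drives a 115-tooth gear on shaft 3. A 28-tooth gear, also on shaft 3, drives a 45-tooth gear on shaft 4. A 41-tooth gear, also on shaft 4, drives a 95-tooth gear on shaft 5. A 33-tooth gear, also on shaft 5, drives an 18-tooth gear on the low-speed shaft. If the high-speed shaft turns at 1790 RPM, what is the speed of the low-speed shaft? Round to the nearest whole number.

1158 RPM

Belt: ratio = 8/31 = 0.25806, so shaft 2 turns at 1790 / 0.25806 = 6936.2 RPM.
Gear mesh: ratio = 115/39 = 2.9487, so shaft 3 turns at 6936.2 / 2.9487 = 2352.3 RPM.
Gear mesh: ratio = 45/28 = 1.6071, so shaft 4 turns at 2352.3 / 1.6071 = 1463.6 RPM.
Gear mesh: ratio = 95/41 = 2.3171, so shaft 5 turns at 1463.6 / 2.3171 = 631.68 RPM.
Gear mesh: ratio = 18/33 = 0.54545, so the low-speed shaft turns at 631.68 / 0.54545 = 1158.1 RPM.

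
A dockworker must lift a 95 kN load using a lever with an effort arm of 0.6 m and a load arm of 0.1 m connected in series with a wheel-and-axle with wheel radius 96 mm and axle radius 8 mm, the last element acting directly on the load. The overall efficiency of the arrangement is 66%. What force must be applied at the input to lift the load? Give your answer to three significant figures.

Lever MA = effort arm / load arm = 0.6/0.1 = 6.
Wheel-and-axle MA = R/r = 96/8 = 12.
Combined ideal MA = 6 × 12 = 72.
Actual MA = 72 × 0.66 = 47.52.
Effort = load / actual MA = 95 / 47.52 = 1.9992 kN.

2.00 kN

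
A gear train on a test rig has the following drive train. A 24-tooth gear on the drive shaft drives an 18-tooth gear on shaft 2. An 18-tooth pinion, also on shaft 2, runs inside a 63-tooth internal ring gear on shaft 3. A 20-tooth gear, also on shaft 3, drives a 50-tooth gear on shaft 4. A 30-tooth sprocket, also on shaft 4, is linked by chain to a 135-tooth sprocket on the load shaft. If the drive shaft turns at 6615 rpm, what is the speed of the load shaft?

the drive shaft → shaft 2 (gear mesh, 18/24): 6615 ÷ 0.75 = 8820 rpm
shaft 2 → shaft 3 (internal gear, 63/18): 8820 ÷ 3.5 = 2520 rpm
shaft 3 → shaft 4 (gear mesh, 50/20): 2520 ÷ 2.5 = 1008 rpm
shaft 4 → the load shaft (chain, 135/30): 1008 ÷ 4.5 = 224 rpm

224 rpm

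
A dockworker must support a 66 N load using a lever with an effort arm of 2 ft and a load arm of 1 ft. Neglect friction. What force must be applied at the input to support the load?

33 N

Lever MA = effort arm / load arm = 2/1 = 2.
Effort = load / MA = 66 / 2 = 33 N.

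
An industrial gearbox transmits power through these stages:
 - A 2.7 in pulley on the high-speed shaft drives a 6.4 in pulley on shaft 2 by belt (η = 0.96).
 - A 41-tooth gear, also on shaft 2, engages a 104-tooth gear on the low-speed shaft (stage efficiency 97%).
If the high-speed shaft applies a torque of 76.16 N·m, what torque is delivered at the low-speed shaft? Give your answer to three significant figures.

426 N·m

After the belt (6.4/2.7): 76.16 × 2.3704 × 0.96 = 173.31 N·m
After the gear mesh (104/41): 173.31 × 2.5366 × 0.97 = 426.42 N·m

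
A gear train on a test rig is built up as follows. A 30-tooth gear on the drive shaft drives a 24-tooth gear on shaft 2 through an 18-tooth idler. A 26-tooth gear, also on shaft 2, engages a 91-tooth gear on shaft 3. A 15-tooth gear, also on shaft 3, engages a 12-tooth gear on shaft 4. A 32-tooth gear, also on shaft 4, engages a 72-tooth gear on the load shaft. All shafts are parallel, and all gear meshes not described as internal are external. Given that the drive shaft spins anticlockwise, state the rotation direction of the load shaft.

the drive shaft → shaft 2: driver → idler → driven is 2 external meshes, 2 reversals → CCW.
shaft 2 → shaft 3: external mesh, 1 reversal → CW.
shaft 3 → shaft 4: external mesh, 1 reversal → CCW.
shaft 4 → the load shaft: external mesh, 1 reversal → CW.
5 reversals in total — an odd number — so the load shaft turns opposite to the drive shaft.

clockwise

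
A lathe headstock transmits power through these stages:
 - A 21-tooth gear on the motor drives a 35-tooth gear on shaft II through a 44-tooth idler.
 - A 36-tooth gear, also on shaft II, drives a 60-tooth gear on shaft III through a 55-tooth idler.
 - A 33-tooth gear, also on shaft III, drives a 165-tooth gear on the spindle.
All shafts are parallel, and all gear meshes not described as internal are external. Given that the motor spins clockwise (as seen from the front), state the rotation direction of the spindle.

the motor → shaft II: driver → idler → driven is 2 external meshes, 2 reversals → CW.
shaft II → shaft III: driver → idler → driven is 2 external meshes, 2 reversals → CW.
shaft III → the spindle: external mesh, 1 reversal → CCW.
5 reversals in total — an odd number — so the spindle turns opposite to the motor.

counterclockwise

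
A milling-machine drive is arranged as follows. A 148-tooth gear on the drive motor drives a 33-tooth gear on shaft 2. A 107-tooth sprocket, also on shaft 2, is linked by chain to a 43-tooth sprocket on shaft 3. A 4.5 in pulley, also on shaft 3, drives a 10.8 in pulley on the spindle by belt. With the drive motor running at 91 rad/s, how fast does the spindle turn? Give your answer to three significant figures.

423 rad/s

gear mesh 33/148 = 0.22297 → 91/0.22297 = 408.12 rad/s
chain 43/107 = 0.40187 → 408.12/0.40187 = 1015.6 rad/s
belt 10.8/4.5 = 2.4 → 1015.6/2.4 = 423.15 rad/s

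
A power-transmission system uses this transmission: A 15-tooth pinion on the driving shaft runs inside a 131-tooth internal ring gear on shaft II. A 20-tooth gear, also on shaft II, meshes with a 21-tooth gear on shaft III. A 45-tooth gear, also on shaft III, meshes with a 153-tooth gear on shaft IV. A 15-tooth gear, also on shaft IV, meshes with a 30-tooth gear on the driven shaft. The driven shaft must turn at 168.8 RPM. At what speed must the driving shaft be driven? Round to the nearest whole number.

10526 RPM

Overall ratio R = 8.7333 × 1.05 × 3.4 × 2 = 62.356.
Required input speed = output speed × R = 168.8 × 62.356 = 10526 RPM.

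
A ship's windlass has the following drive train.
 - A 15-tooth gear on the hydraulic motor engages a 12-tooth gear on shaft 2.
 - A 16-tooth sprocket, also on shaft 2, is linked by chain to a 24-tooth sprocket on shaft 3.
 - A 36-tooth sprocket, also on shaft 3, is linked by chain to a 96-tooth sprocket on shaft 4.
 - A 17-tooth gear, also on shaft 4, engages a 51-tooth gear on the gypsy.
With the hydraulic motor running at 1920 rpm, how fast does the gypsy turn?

the hydraulic motor → shaft 2 (gear mesh, 12/15): 1920 ÷ 0.8 = 2400 rpm
shaft 2 → shaft 3 (chain, 24/16): 2400 ÷ 1.5 = 1600 rpm
shaft 3 → shaft 4 (chain, 96/36): 1600 ÷ 2.6667 = 600 rpm
shaft 4 → the gypsy (gear mesh, 51/17): 600 ÷ 3 = 200 rpm

200 rpm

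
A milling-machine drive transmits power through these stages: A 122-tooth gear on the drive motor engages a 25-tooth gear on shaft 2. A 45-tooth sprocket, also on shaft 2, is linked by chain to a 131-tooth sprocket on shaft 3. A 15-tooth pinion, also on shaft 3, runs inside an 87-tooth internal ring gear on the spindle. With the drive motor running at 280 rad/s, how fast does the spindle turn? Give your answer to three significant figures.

gear mesh 25/122 = 0.20492 → 280/0.20492 = 1366.4 rad/s
chain 131/45 = 2.9111 → 1366.4/2.9111 = 469.37 rad/s
internal gear 87/15 = 5.8 → 469.37/5.8 = 80.927 rad/s

80.9 rad/s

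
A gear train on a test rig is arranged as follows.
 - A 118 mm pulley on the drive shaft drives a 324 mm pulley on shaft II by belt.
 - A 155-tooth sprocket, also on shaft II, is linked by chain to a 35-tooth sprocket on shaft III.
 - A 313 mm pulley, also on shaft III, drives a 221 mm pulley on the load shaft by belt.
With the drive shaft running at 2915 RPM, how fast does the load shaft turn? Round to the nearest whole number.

the drive shaft → shaft II (belt, 324/118): 2915 ÷ 2.7458 = 1061.6 RPM
shaft II → shaft III (chain, 35/155): 1061.6 ÷ 0.22581 = 4701.5 RPM
shaft III → the load shaft (belt, 221/313): 4701.5 ÷ 0.70607 = 6658.7 RPM

6659 RPM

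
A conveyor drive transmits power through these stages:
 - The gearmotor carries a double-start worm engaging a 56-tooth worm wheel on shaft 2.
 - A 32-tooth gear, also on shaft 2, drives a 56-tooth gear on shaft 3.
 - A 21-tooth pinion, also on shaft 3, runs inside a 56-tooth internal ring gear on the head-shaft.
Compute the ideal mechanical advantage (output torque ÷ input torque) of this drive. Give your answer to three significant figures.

131

Each stage contributes driven/driver: worm 56/2 = 28, gear mesh 56/32 = 1.75, internal gear 56/21 = 2.6667.
Overall: 28 × 1.75 × 2.6667 = 130.67.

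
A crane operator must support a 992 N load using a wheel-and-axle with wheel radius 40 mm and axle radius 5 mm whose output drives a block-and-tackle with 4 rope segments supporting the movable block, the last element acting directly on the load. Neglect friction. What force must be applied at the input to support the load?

Wheel-and-axle MA = R/r = 40/5 = 8.
Block-and-tackle MA = number of supporting rope parts = 4.
Combined ideal MA = 8 × 4 = 32.
Effort = load / MA = 992 / 32 = 31 N.

31 N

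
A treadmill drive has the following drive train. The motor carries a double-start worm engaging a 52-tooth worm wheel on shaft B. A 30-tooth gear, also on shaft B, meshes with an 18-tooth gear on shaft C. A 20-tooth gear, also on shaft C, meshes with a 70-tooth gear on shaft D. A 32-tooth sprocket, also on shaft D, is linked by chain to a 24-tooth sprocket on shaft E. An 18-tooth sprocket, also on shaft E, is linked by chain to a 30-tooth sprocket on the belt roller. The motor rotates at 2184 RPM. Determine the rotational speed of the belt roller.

32 RPM

Worm: ratio = 52/2 = 26, so shaft B turns at 2184 / 26 = 84 RPM.
Gear mesh: ratio = 18/30 = 0.6, so shaft C turns at 84 / 0.6 = 140 RPM.
Gear mesh: ratio = 70/20 = 3.5, so shaft D turns at 140 / 3.5 = 40 RPM.
Chain: ratio = 24/32 = 0.75, so shaft E turns at 40 / 0.75 = 53.333 RPM.
Chain: ratio = 30/18 = 1.6667, so the belt roller turns at 53.333 / 1.6667 = 32 RPM.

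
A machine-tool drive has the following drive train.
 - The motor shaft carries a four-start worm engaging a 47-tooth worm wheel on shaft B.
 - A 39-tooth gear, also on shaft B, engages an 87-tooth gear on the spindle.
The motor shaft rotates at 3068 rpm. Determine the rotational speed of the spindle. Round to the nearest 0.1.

117.0 rpm

worm 47/4 = 11.75 → 3068/11.75 = 261.11 rpm
gear mesh 87/39 = 2.2308 → 261.11/2.2308 = 117.05 rpm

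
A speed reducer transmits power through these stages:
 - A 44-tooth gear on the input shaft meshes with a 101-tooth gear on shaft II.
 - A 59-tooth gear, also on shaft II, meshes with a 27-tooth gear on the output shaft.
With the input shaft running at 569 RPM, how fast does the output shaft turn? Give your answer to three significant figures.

542 RPM

Gear mesh: ratio = 101/44 = 2.2955, so shaft II turns at 569 / 2.2955 = 247.88 RPM.
Gear mesh: ratio = 27/59 = 0.45763, so the output shaft turns at 247.88 / 0.45763 = 541.67 RPM.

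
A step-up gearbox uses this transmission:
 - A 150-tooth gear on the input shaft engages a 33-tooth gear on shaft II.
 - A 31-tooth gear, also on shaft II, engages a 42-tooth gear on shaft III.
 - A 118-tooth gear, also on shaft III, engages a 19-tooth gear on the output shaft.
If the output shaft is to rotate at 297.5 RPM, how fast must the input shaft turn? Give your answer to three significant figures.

14.3 RPM

Overall ratio R = 0.22 × 1.3548 × 0.16102 = 0.047993.
Required input speed = output speed × R = 297.5 × 0.047993 = 14.278 RPM.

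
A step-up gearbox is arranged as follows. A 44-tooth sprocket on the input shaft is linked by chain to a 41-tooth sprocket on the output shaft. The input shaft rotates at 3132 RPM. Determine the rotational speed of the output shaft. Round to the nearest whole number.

Chain: ratio = 41/44 = 0.93182, so the output shaft turns at 3132 / 0.93182 = 3361.2 RPM.

3361 RPM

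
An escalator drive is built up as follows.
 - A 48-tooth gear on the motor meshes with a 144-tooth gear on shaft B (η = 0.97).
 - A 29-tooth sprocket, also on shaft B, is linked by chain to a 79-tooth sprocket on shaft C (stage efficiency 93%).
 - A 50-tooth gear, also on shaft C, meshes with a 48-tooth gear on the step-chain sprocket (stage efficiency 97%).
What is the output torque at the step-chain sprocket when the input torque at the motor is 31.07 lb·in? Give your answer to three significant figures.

213 lb·in

Gear mesh: ratio = 144/48 = 3; torque at shaft B = 31.07 × 3 × 0.97 = 90.414 lb·in.
Chain: ratio = 79/29 = 2.7241; torque at shaft C = 90.414 × 2.7241 × 0.93 = 229.06 lb·in.
Gear mesh: ratio = 48/50 = 0.96; torque at the step-chain sprocket = 229.06 × 0.96 × 0.97 = 213.3 lb·in.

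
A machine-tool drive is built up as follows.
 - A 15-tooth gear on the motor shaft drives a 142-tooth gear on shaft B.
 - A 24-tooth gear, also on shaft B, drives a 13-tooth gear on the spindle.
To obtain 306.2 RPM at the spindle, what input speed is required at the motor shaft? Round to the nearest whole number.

Overall ratio R = 9.4667 × 0.54167 = 5.1278.
Required input speed = output speed × R = 306.2 × 5.1278 = 1570.1 RPM.

1570 RPM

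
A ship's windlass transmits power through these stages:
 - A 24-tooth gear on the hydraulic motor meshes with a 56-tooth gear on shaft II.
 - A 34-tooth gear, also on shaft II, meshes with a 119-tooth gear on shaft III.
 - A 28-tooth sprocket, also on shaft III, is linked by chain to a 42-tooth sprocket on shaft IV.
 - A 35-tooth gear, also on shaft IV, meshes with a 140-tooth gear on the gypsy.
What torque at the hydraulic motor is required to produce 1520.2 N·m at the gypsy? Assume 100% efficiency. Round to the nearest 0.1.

Overall ratio R = 2.3333 × 3.5 × 1.5 × 4 = 49.
Input torque = output torque / R = 1520.2 / 49 = 31.024 N·m.

31.0 N·m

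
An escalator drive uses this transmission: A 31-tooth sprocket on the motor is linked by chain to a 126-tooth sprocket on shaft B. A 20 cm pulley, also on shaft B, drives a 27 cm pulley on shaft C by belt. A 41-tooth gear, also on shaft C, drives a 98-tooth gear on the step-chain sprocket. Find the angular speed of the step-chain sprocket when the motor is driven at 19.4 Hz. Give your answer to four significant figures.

1.479 Hz

the motor → shaft B (chain, 126/31): 19.4 ÷ 4.0645 = 4.773 Hz
shaft B → shaft C (belt, 27/20): 4.773 ÷ 1.35 = 3.5356 Hz
shaft C → the step-chain sprocket (gear mesh, 98/41): 3.5356 ÷ 2.3902 = 1.4792 Hz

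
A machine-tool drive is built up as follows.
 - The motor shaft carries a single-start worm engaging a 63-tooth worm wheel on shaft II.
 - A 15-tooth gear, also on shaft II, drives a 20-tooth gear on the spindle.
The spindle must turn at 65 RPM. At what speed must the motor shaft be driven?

5460 RPM

Overall ratio R = 63 × 1.3333 = 84.
Required input speed = output speed × R = 65 × 84 = 5460 RPM.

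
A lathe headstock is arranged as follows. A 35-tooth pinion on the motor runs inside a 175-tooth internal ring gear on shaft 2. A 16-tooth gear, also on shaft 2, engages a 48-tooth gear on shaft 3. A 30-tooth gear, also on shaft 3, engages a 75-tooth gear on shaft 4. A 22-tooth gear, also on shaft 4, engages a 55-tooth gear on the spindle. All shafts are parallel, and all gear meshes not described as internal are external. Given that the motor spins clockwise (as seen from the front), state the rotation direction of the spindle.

the motor → shaft 2: internal mesh, same direction → CW.
shaft 2 → shaft 3: external mesh, 1 reversal → CCW.
shaft 3 → shaft 4: external mesh, 1 reversal → CW.
shaft 4 → the spindle: external mesh, 1 reversal → CCW.
3 reversals in total — an odd number — so the spindle turns opposite to the motor.

counterclockwise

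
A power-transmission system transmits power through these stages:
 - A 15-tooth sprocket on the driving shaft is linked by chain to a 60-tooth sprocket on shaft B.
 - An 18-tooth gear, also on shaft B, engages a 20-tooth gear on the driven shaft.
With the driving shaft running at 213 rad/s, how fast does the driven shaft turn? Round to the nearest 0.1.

chain 60/15 = 4 → 213/4 = 53.25 rad/s
gear mesh 20/18 = 1.1111 → 53.25/1.1111 = 47.925 rad/s

47.9 rad/s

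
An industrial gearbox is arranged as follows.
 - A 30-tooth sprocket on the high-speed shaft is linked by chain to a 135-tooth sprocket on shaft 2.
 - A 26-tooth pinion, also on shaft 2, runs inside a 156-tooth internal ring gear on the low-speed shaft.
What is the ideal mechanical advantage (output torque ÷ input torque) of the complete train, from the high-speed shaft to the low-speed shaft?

27

Each stage contributes driven/driver: chain 135/30 = 4.5, internal gear 156/26 = 6.
Overall: 4.5 × 6 = 27.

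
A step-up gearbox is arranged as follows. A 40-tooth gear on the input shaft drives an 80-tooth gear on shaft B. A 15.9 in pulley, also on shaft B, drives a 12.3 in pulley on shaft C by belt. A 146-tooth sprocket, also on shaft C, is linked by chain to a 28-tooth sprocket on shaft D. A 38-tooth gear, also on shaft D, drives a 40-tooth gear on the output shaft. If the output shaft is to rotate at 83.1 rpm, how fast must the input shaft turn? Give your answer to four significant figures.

25.95 rpm

Overall ratio R = 2 × 0.77358 × 0.19178 × 1.0526 = 0.31233.
Required input speed = output speed × R = 83.1 × 0.31233 = 25.955 rpm.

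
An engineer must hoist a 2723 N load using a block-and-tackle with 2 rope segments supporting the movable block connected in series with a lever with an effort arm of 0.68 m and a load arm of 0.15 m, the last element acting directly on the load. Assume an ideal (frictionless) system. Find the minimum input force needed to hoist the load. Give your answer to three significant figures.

Block-and-tackle MA = number of supporting rope parts = 2.
Lever MA = effort arm / load arm = 0.68/0.15 = 4.5333.
Combined ideal MA = 2 × 4.5333 = 9.0667.
Effort = load / MA = 2723 / 9.0667 = 300.33 N.

300 N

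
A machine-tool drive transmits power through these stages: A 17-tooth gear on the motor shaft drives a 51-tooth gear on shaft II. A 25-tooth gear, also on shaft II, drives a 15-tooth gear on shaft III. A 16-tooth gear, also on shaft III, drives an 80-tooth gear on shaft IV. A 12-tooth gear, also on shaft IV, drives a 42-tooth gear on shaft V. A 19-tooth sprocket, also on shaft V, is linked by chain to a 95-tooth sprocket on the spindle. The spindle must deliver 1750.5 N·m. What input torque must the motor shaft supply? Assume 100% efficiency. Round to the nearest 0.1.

11.1 N·m

Overall ratio R = 3 × 0.6 × 5 × 3.5 × 5 = 157.5.
Input torque = output torque / R = 1750.5 / 157.5 = 11.114 N·m.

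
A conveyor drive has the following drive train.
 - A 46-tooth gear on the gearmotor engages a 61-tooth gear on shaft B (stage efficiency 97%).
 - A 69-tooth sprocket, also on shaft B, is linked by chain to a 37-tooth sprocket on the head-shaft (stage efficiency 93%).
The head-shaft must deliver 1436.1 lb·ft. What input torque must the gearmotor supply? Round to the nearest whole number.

Overall ratio R = 1.3261 × 0.53623 = 0.71109; overall efficiency η = 0.97 × 0.93 = 0.9021.
Input torque = output torque / (R × η) = 1436.1 / (0.71109 × 0.9021) = 2238.7 lb·ft.

2239 lb·ft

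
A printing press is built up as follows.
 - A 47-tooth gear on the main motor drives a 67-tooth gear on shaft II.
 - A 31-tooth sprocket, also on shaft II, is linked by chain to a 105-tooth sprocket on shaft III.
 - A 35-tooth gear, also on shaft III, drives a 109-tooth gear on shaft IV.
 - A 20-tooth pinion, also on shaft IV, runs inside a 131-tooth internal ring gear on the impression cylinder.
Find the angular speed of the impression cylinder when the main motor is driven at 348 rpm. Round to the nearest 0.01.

gear mesh 67/47 = 1.4255 → 348/1.4255 = 244.12 rpm
chain 105/31 = 3.3871 → 244.12/3.3871 = 72.073 rpm
gear mesh 109/35 = 3.1143 → 72.073/3.1143 = 23.143 rpm
internal gear 131/20 = 6.55 → 23.143/6.55 = 3.5333 rpm

3.53 rpm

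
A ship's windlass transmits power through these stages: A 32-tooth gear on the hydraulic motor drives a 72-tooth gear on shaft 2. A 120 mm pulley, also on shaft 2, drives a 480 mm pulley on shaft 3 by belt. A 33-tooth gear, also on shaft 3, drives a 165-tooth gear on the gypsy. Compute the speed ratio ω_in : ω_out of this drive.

Each stage contributes driven/driver: gear mesh 72/32 = 2.25, belt 480/120 = 4, gear mesh 165/33 = 5.
Overall: 2.25 × 4 × 5 = 45.

45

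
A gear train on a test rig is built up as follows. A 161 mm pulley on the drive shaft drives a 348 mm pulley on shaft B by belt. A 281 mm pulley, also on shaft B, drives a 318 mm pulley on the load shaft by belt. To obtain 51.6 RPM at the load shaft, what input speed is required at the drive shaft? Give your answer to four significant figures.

Overall ratio R = 2.1615 × 1.1317 = 2.4461.
Required input speed = output speed × R = 51.6 × 2.4461 = 126.22 RPM.

126.2 RPM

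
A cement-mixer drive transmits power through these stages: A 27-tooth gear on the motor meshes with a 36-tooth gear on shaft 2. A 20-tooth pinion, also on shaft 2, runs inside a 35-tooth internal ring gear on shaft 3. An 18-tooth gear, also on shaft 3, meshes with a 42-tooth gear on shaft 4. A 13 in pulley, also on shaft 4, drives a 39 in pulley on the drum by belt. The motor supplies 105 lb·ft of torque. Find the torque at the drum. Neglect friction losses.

After the gear mesh (36/27): 105 × 1.3333 = 140 lb·ft
After the internal gear (35/20): 140 × 1.75 = 245 lb·ft
After the gear mesh (42/18): 245 × 2.3333 = 571.67 lb·ft
After the belt (39/13): 571.67 × 3 = 1715 lb·ft

1715 lb·ft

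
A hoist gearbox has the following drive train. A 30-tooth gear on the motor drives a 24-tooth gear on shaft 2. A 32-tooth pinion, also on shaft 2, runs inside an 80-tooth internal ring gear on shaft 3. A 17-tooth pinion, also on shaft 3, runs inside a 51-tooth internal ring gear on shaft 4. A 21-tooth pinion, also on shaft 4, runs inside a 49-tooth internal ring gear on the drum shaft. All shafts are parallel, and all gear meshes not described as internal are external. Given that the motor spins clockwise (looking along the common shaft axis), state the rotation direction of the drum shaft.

counterclockwise

the motor → shaft 2: external mesh, 1 reversal → CCW.
shaft 2 → shaft 3: internal mesh, same direction → CCW.
shaft 3 → shaft 4: internal mesh, same direction → CCW.
shaft 4 → the drum shaft: internal mesh, same direction → CCW.
1 reversal in total — an odd number — so the drum shaft turns opposite to the motor.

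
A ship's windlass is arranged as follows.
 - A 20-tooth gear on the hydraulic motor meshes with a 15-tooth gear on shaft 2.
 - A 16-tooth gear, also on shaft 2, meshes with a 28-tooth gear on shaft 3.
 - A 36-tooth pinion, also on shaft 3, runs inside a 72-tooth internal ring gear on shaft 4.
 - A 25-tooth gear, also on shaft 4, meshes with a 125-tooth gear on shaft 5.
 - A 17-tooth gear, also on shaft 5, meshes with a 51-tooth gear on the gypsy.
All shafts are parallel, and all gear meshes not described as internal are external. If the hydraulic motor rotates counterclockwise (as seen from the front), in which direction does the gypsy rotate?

the hydraulic motor → shaft 2: external mesh, 1 reversal → CW.
shaft 2 → shaft 3: external mesh, 1 reversal → CCW.
shaft 3 → shaft 4: internal mesh, same direction → CCW.
shaft 4 → shaft 5: external mesh, 1 reversal → CW.
shaft 5 → the gypsy: external mesh, 1 reversal → CCW.
4 reversals in total — an even number — so the gypsy turns the same way as the hydraulic motor.

counterclockwise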